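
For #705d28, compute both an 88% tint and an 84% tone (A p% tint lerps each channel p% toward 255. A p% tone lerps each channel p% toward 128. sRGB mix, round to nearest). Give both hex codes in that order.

#705d28 is rgb(112, 93, 40).
88% tint:
  R: 112 + 0.88×(255−112) = 112 + 125.84 = 237.84 → 238
  G: 93 + 0.88×(255−93) = 93 + 142.56 = 235.56 → 236
  B: 40 + 0.88×(255−40) = 40 + 189.2 = 229.2 → 229
  → #eeece5
84% tone:
  R: 112 + 0.84×(128−112) = 112 + 13.44 = 125.44 → 125
  G: 93 + 29.4 = 122.4 → 122
  B: 40 + 0.84×(128−40) = 40 + 73.92 = 113.92 → 114
  → #7d7a72

#eeece5, #7d7a72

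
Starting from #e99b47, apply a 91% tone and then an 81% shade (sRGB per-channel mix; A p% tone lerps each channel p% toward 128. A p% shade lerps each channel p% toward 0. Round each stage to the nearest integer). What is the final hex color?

#1a1917

#e99b47 is rgb(233, 155, 71).
Per channel, c → c + 0.91(128 − c):
  R: 233 − 95.55 = 137.45 → 137
  G: 155 − 24.57 = 130.43 → 130
  B: 71 + 0.91×(128−71) = 71 + 51.87 = 122.87 → 123
After the tone: rgb(137, 130, 123) = #89827b.
An 81% shade moves each channel 81% toward 0:
  R: 137 + 0.81×(0−137) = 137 − 110.97 = 26.03 → 26
  G: 130 + 0.81×(0−130) = 130 − 105.3 = 24.7 → 25
  B: 123 − 99.63 = 23.37 → 23
rgb(26, 25, 23) = #1a1917.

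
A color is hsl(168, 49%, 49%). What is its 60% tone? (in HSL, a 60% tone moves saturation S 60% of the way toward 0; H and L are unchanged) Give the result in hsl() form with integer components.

S moves 60% from 49 toward 0: 49 − 29.4 = 19.6 → 20.
H and L are unchanged.

hsl(168, 20%, 49%)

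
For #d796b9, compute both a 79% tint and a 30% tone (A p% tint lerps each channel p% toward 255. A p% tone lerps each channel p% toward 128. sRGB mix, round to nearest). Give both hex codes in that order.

#f7e9f0, #bd8fa8

#d796b9 is rgb(215, 150, 185).
79% tint:
  R: 215 + 0.79×(255−215) = 215 + 31.6 = 246.6 → 247
  G: 150 + 0.79×(255−150) = 150 + 82.95 = 232.95 → 233
  B: 185 + 55.3 = 240.3 → 240
  → #f7e9f0
30% tone:
  R: 215 + 0.3×(128−215) = 215 − 26.1 = 188.9 → 189
  G: 150 − 6.6 = 143.4 → 143
  B: 185 + 0.3×(128−185) = 185 − 17.1 = 167.9 → 168
  → #bd8fa8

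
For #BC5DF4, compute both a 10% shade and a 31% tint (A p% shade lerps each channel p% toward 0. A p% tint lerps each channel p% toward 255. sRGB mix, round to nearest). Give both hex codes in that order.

#BC5DF4 is rgb(188, 93, 244).
10% shade:
  R: 188 + 0.1×(0−188) = 188 − 18.8 = 169.2 → 169
  G: 93 + 0.1×(0−93) = 93 − 9.3 = 83.7 → 84
  B: 244 − 24.4 = 219.6 → 220
  → #A954DC
31% tint:
  R: 188 + 0.31×(255−188) = 188 + 20.77 = 208.77 → 209
  G: 93 + 0.31×(255−93) = 93 + 50.22 = 143.22 → 143
  B: 244 + 0.31×(255−244) = 244 + 3.41 = 247.41 → 247
  → #D18FF7

#A954DC, #D18FF7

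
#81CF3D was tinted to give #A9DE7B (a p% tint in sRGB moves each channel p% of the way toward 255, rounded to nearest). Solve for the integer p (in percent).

32%

#81CF3D is rgb(129, 207, 61); #A9DE7B is rgb(169, 222, 123).
On the B channel (widest range): 123 ≈ 61 + (p/100)(255 − 61), so p ≈ 100×(123 − 61)/(255 − 61) = 6200/194 = 31.96.
p = 32 reproduces all three channels after rounding.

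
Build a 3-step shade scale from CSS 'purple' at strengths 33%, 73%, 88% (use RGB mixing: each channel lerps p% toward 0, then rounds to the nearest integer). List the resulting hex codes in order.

#560056, #230023, #0f000f

CSS purple is rgb(128, 0, 128).
33%: (128 − 42.24 = 85.76→86, 0→0, 128 − 42.24 = 85.76→86) → #560056
73%: (128 − 93.44 = 34.56→35, 0→0, 128 − 93.44 = 34.56→35) → #230023
88%: (128 − 112.64 = 15.36→15, 0→0, 128 − 112.64 = 15.36→15) → #0f000f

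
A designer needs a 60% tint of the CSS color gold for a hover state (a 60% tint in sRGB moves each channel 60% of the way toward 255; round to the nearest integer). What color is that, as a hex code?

#FFEF99

CSS gold is rgb(255, 215, 0).
Lerp each channel 60% toward 255:
  R: 255 + 0.6×(255−255) = 255 + 0 = 255 → 255
  G: 215 + 0.6×(255−215) = 215 + 24 = 239 → 239
  B: 0 + 0.6×(255−0) = 0 + 153 = 153 → 153
rgb(255, 239, 153) = #FFEF99.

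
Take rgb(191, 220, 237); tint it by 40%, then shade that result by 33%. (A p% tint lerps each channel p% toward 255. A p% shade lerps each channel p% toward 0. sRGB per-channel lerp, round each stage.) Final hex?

A 40% tint moves each channel 40% toward 255:
  R: 191 + 0.4×(255−191) = 191 + 25.6 = 216.6 → 217
  G: 220 + 0.4×(255−220) = 220 + 14 = 234 → 234
  B: 237 + 0.4×(255−237) = 237 + 7.2 = 244.2 → 244
After the tint: rgb(217, 234, 244) = #d9eaf4.
Per channel, c → c + 0.33(0 − c):
  R: 217 + 0.33×(0−217) = 217 − 71.61 = 145.39 → 145
  G: 234 + 0.33×(0−234) = 234 − 77.22 = 156.78 → 157
  B: 244 + 0.33×(0−244) = 244 − 80.52 = 163.48 → 163
rgb(145, 157, 163) = #919da3.

#919da3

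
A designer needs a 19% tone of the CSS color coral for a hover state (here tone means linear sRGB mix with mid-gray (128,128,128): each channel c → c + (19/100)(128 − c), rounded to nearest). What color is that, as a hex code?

#E77F59

CSS coral is rgb(255, 127, 80).
Lerp each channel 19% toward 128:
  R: 255 − 24.13 = 230.87 → 231
  G: 127 + 0.19×(128−127) = 127 + 0.19 = 127.19 → 127
  B: 80 + 9.12 = 89.12 → 89
rgb(231, 127, 89) = #E77F59.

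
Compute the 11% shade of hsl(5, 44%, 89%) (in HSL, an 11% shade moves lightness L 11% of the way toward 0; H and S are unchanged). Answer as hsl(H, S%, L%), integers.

hsl(5, 44%, 79%)

L moves 11% from 89 toward 0: 89 − 9.79 = 79.21 → 79.
H and S are unchanged.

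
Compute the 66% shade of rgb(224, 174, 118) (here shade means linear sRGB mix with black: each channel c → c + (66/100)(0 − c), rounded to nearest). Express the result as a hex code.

#4C3B28

Per channel, c → c + 0.66(0 − c):
  R: 224 − 147.84 = 76.16 → 76
  G: 174 + 0.66×(0−174) = 174 − 114.84 = 59.16 → 59
  B: 118 − 77.88 = 40.12 → 40
rgb(76, 59, 40) = #4C3B28.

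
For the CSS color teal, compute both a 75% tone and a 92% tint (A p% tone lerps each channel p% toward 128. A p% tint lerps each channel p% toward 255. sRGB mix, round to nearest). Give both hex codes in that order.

#608080, #EBF5F5

CSS teal is rgb(0, 128, 128).
75% tone:
  R: 0 + 0.75×(128−0) = 0 + 96 = 96 → 96
  G: 128 + 0.75×(128−128) = 128 + 0 = 128 → 128
  B: 128 + 0.75×(128−128) = 128 + 0 = 128 → 128
  → #608080
92% tint:
  R: 0 + 234.6 = 234.6 → 235
  G: 128 + 0.92×(255−128) = 128 + 116.84 = 244.84 → 245
  B: 128 + 116.84 = 244.84 → 245
  → #EBF5F5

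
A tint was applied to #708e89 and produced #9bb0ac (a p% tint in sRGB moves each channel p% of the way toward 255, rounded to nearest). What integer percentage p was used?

#708e89 is rgb(112, 142, 137); #9bb0ac is rgb(155, 176, 172).
On the R channel (widest range): 155 ≈ 112 + (p/100)(255 − 112), so p ≈ 100×(155 − 112)/(255 − 112) = 4300/143 = 30.07.
p = 30 reproduces all three channels after rounding.

30%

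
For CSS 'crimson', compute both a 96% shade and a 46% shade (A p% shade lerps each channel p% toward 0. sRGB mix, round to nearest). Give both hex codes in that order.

CSS crimson is rgb(220, 20, 60).
96% shade:
  R: 220 + 0.96×(0−220) = 220 − 211.2 = 8.8 → 9
  G: 20 − 19.2 = 0.8 → 1
  B: 60 + 0.96×(0−60) = 60 − 57.6 = 2.4 → 2
  → #090102
46% shade:
  R: 220 + 0.46×(0−220) = 220 − 101.2 = 118.8 → 119
  G: 20 + 0.46×(0−20) = 20 − 9.2 = 10.8 → 11
  B: 60 + 0.46×(0−60) = 60 − 27.6 = 32.4 → 32
  → #770B20

#090102, #770B20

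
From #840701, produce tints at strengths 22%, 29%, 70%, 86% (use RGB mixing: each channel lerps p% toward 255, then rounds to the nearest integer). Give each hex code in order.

#9f3e39, #a84f4b, #dab5b3, #eedcdb

#840701 is rgb(132, 7, 1).
22%: (132 + 27.06 = 159.06→159, 7 + 54.56 = 61.56→62, 1 + 55.88 = 56.88→57) → #9f3e39
29%: (132 + 35.67 = 167.67→168, 7 + 71.92 = 78.92→79, 1 + 73.66 = 74.66→75) → #a84f4b
70%: (132 + 86.1 = 218.1→218, 7 + 173.6 = 180.6→181, 1 + 177.8 = 178.8→179) → #dab5b3
86%: (132 + 105.78 = 237.78→238, 7 + 213.28 = 220.28→220, 1 + 218.44 = 219.44→219) → #eedcdb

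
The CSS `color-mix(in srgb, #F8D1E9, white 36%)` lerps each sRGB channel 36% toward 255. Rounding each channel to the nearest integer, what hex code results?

#FBE2F1

#F8D1E9 is rgb(248, 209, 233).
A 36% tint moves each channel 36% toward 255:
  R: 248 + 0.36×(255−248) = 248 + 2.52 = 250.52 → 251
  G: 209 + 16.56 = 225.56 → 226
  B: 233 + 0.36×(255−233) = 233 + 7.92 = 240.92 → 241
rgb(251, 226, 241) = #FBE2F1.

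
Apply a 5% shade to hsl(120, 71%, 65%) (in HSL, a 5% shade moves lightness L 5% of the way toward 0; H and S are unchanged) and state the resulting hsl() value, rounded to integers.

hsl(120, 71%, 62%)

L moves 5% from 65 toward 0: 65 − 3.25 = 61.75 → 62.
H and S are unchanged.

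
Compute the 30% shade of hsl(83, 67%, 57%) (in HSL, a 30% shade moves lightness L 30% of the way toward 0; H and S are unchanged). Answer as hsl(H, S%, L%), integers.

L moves 30% from 57 toward 0: 57 − 17.1 = 39.9 → 40.
H and S are unchanged.

hsl(83, 67%, 40%)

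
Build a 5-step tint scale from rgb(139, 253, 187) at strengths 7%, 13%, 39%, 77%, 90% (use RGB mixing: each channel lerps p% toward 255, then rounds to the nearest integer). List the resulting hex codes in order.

7%: (139 + 8.12 = 147.12→147, 253→253, 187 + 4.76 = 191.76→192) → #93FDC0
13%: (139 + 15.08 = 154.08→154, 253→253, 187 + 8.84 = 195.84→196) → #9AFDC4
39%: (139 + 45.24 = 184.24→184, 253 + 0.78 = 253.78→254, 187 + 26.52 = 213.52→214) → #B8FED6
77%: (139 + 89.32 = 228.32→228, 253 + 1.54 = 254.54→255, 187 + 52.36 = 239.36→239) → #E4FFEF
90%: (139 + 104.4 = 243.4→243, 253 + 1.8 = 254.8→255, 187 + 61.2 = 248.2→248) → #F3FFF8

#93FDC0, #9AFDC4, #B8FED6, #E4FFEF, #F3FFF8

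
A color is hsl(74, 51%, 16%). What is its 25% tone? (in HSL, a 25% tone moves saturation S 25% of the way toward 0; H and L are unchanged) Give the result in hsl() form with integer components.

hsl(74, 38%, 16%)

S moves 25% from 51 toward 0: 51 − 12.75 = 38.25 → 38.
H and L are unchanged.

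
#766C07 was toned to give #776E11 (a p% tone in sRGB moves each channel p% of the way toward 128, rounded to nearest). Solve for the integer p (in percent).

8%

#766C07 is rgb(118, 108, 7); #776E11 is rgb(119, 110, 17).
On the B channel (widest range): 17 ≈ 7 + (p/100)(128 − 7), so p ≈ 100×(17 − 7)/(128 − 7) = 1000/121 = 8.26.
p = 8 reproduces all three channels after rounding.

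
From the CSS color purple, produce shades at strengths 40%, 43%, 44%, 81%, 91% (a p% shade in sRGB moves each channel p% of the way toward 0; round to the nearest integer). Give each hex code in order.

#4D004D, #490049, #480048, #180018, #0C000C

CSS purple is rgb(128, 0, 128).
40%: (128 − 51.2 = 76.8→77, 0→0, 128 − 51.2 = 76.8→77) → #4D004D
43%: (128 − 55.04 = 72.96→73, 0→0, 128 − 55.04 = 72.96→73) → #490049
44%: (128 − 56.32 = 71.68→72, 0→0, 128 − 56.32 = 71.68→72) → #480048
81%: (128 − 103.68 = 24.32→24, 0→0, 128 − 103.68 = 24.32→24) → #180018
91%: (128 − 116.48 = 11.52→12, 0→0, 128 − 116.48 = 11.52→12) → #0C000C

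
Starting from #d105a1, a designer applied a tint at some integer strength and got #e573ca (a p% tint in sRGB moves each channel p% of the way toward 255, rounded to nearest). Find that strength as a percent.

#d105a1 is rgb(209, 5, 161); #e573ca is rgb(229, 115, 202).
On the G channel (widest range): 115 ≈ 5 + (p/100)(255 − 5), so p ≈ 100×(115 − 5)/(255 − 5) = 11000/250 = 44.00.
p = 44 reproduces all three channels after rounding.

44%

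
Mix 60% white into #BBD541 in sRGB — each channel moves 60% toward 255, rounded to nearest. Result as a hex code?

#BBD541 is rgb(187, 213, 65).
Lerp each channel 60% toward 255:
  R: 187 + 40.8 = 227.8 → 228
  G: 213 + 0.6×(255−213) = 213 + 25.2 = 238.2 → 238
  B: 65 + 114 = 179 → 179
rgb(228, 238, 179) = #E4EEB3.

#E4EEB3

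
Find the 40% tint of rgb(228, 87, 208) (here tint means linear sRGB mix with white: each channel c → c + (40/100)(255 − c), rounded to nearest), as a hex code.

A 40% tint moves each channel 40% toward 255:
  R: 228 + 10.8 = 238.8 → 239
  G: 87 + 67.2 = 154.2 → 154
  B: 208 + 0.4×(255−208) = 208 + 18.8 = 226.8 → 227
rgb(239, 154, 227) = #EF9AE3.

#EF9AE3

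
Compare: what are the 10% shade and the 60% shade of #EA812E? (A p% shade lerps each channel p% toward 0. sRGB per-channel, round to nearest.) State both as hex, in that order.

#EA812E is rgb(234, 129, 46).
10% shade:
  R: 234 − 23.4 = 210.6 → 211
  G: 129 + 0.1×(0−129) = 129 − 12.9 = 116.1 → 116
  B: 46 − 4.6 = 41.4 → 41
  → #D37429
60% shade:
  R: 234 − 140.4 = 93.6 → 94
  G: 129 + 0.6×(0−129) = 129 − 77.4 = 51.6 → 52
  B: 46 − 27.6 = 18.4 → 18
  → #5E3412

#D37429, #5E3412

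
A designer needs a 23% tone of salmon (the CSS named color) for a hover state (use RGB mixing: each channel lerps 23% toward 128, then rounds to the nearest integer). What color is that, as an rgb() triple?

rgb(222, 128, 117)

CSS salmon is rgb(250, 128, 114).
Lerp each channel 23% toward 128:
  R: 250 − 28.06 = 221.94 → 222
  G: 128 + 0.23×(128−128) = 128 + 0 = 128 → 128
  B: 114 + 3.22 = 117.22 → 117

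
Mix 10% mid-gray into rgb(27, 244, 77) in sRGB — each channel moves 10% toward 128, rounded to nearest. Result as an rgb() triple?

rgb(37, 232, 82)

A 10% tone moves each channel 10% toward 128:
  R: 27 + 0.1×(128−27) = 27 + 10.1 = 37.1 → 37
  G: 244 − 11.6 = 232.4 → 232
  B: 77 + 5.1 = 82.1 → 82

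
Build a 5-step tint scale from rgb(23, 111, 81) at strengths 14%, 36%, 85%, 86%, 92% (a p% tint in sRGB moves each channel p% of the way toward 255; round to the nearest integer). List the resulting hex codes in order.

#378369, #6BA390, #DCE9E5, #DFEBE7, #ECF3F1

14%: (23 + 32.48 = 55.48→55, 111 + 20.16 = 131.16→131, 81 + 24.36 = 105.36→105) → #378369
36%: (23 + 83.52 = 106.52→107, 111 + 51.84 = 162.84→163, 81 + 62.64 = 143.64→144) → #6BA390
85%: (23 + 197.2 = 220.2→220, 111 + 122.4 = 233.4→233, 81 + 147.9 = 228.9→229) → #DCE9E5
86%: (23 + 199.52 = 222.52→223, 111 + 123.84 = 234.84→235, 81 + 149.64 = 230.64→231) → #DFEBE7
92%: (23 + 213.44 = 236.44→236, 111 + 132.48 = 243.48→243, 81 + 160.08 = 241.08→241) → #ECF3F1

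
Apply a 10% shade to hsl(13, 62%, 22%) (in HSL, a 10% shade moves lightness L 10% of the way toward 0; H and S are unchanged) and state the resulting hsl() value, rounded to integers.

L moves 10% from 22 toward 0: 22 − 2.2 = 19.8 → 20.
H and S are unchanged.

hsl(13, 62%, 20%)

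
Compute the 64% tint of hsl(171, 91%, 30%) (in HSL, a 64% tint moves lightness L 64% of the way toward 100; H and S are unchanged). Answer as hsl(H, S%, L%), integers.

hsl(171, 91%, 75%)

L moves 64% from 30 toward 100: 30 + 44.8 = 74.8 → 75.
H and S are unchanged.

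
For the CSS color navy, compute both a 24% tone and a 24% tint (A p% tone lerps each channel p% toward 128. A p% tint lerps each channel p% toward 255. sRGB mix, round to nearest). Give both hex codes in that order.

#1F1F80, #3D3D9E

CSS navy is rgb(0, 0, 128).
24% tone:
  R: 0 + 0.24×(128−0) = 0 + 30.72 = 30.72 → 31
  G: 0 + 0.24×(128−0) = 0 + 30.72 = 30.72 → 31
  B: 128 + 0.24×(128−128) = 128 + 0 = 128 → 128
  → #1F1F80
24% tint:
  R: 0 + 0.24×(255−0) = 0 + 61.2 = 61.2 → 61
  G: 0 + 61.2 = 61.2 → 61
  B: 128 + 0.24×(255−128) = 128 + 30.48 = 158.48 → 158
  → #3D3D9E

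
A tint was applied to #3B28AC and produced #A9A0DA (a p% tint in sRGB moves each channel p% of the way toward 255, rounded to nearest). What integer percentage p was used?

56%

#3B28AC is rgb(59, 40, 172); #A9A0DA is rgb(169, 160, 218).
On the G channel (widest range): 160 ≈ 40 + (p/100)(255 − 40), so p ≈ 100×(160 − 40)/(255 − 40) = 12000/215 = 55.81.
p = 56 reproduces all three channels after rounding.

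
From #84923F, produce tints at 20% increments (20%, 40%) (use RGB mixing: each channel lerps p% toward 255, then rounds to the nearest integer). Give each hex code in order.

#84923F is rgb(132, 146, 63).
20%: (132 + 24.6 = 156.6→157, 146 + 21.8 = 167.8→168, 63 + 38.4 = 101.4→101) → #9DA865
40%: (132 + 49.2 = 181.2→181, 146 + 43.6 = 189.6→190, 63 + 76.8 = 139.8→140) → #B5BE8C

#9DA865, #B5BE8C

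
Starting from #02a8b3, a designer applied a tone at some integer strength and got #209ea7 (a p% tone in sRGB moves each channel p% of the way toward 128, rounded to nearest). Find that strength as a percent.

24%

#02a8b3 is rgb(2, 168, 179); #209ea7 is rgb(32, 158, 167).
On the R channel (widest range): 32 ≈ 2 + (p/100)(128 − 2), so p ≈ 100×(32 − 2)/(128 − 2) = 3000/126 = 23.81.
p = 24 reproduces all three channels after rounding.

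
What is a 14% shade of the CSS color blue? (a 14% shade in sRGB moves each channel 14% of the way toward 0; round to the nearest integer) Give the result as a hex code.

CSS blue is rgb(0, 0, 255).
A 14% shade moves each channel 14% toward 0:
  R: 0 + 0 = 0 → 0
  G: 0 + 0 = 0 → 0
  B: 255 − 35.7 = 219.3 → 219
rgb(0, 0, 219) = #0000db.

#0000db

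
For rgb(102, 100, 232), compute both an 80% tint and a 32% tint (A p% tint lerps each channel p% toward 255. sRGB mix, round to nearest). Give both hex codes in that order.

#e0e0fa, #9796ef

80% tint:
  R: 102 + 122.4 = 224.4 → 224
  G: 100 + 0.8×(255−100) = 100 + 124 = 224 → 224
  B: 232 + 0.8×(255−232) = 232 + 18.4 = 250.4 → 250
  → #e0e0fa
32% tint:
  R: 102 + 0.32×(255−102) = 102 + 48.96 = 150.96 → 151
  G: 100 + 0.32×(255−100) = 100 + 49.6 = 149.6 → 150
  B: 232 + 7.36 = 239.36 → 239
  → #9796ef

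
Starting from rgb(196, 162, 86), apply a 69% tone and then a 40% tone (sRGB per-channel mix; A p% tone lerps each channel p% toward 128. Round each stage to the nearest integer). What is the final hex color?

#8d8778

Per channel, c → c + 0.69(128 − c):
  R: 196 + 0.69×(128−196) = 196 − 46.92 = 149.08 → 149
  G: 162 − 23.46 = 138.54 → 139
  B: 86 + 0.69×(128−86) = 86 + 28.98 = 114.98 → 115
After the tone: rgb(149, 139, 115) = #958b73.
Lerp each channel 40% toward 128:
  R: 149 − 8.4 = 140.6 → 141
  G: 139 + 0.4×(128−139) = 139 − 4.4 = 134.6 → 135
  B: 115 + 5.2 = 120.2 → 120
rgb(141, 135, 120) = #8d8778.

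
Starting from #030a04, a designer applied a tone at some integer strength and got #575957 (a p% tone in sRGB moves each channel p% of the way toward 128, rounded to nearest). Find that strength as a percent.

#030a04 is rgb(3, 10, 4); #575957 is rgb(87, 89, 87).
On the R channel (widest range): 87 ≈ 3 + (p/100)(128 − 3), so p ≈ 100×(87 − 3)/(128 − 3) = 8400/125 = 67.20.
p = 67 reproduces all three channels after rounding.

67%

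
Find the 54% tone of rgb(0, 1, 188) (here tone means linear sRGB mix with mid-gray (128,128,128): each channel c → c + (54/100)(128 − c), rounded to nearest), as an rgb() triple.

Lerp each channel 54% toward 128:
  R: 0 + 69.12 = 69.12 → 69
  G: 1 + 0.54×(128−1) = 1 + 68.58 = 69.58 → 70
  B: 188 − 32.4 = 155.6 → 156

rgb(69, 70, 156)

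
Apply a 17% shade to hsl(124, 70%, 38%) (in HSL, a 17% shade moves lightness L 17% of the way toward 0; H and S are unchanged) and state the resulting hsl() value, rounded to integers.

hsl(124, 70%, 32%)

L moves 17% from 38 toward 0: 38 − 6.46 = 31.54 → 32.
H and S are unchanged.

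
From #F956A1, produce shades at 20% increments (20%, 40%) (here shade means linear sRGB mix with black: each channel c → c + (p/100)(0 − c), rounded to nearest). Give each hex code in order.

#F956A1 is rgb(249, 86, 161).
20%: (249 − 49.8 = 199.2→199, 86 − 17.2 = 68.8→69, 161 − 32.2 = 128.8→129) → #C74581
40%: (249 − 99.6 = 149.4→149, 86 − 34.4 = 51.6→52, 161 − 64.4 = 96.6→97) → #953461

#C74581, #953461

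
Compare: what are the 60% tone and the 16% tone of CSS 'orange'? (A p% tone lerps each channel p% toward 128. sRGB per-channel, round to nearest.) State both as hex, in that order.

CSS orange is rgb(255, 165, 0).
60% tone:
  R: 255 + 0.6×(128−255) = 255 − 76.2 = 178.8 → 179
  G: 165 − 22.2 = 142.8 → 143
  B: 0 + 0.6×(128−0) = 0 + 76.8 = 76.8 → 77
  → #b38f4d
16% tone:
  R: 255 + 0.16×(128−255) = 255 − 20.32 = 234.68 → 235
  G: 165 − 5.92 = 159.08 → 159
  B: 0 + 20.48 = 20.48 → 20
  → #eb9f14

#b38f4d, #eb9f14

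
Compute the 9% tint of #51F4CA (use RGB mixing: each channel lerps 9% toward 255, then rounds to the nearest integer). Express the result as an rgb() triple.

rgb(97, 245, 207)

#51F4CA is rgb(81, 244, 202).
Per channel, c → c + 0.09(255 − c):
  R: 81 + 15.66 = 96.66 → 97
  G: 244 + 0.99 = 244.99 → 245
  B: 202 + 4.77 = 206.77 → 207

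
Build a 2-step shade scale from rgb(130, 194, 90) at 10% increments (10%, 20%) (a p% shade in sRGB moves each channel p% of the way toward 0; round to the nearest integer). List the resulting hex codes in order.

10%: (130 − 13 = 117→117, 194 − 19.4 = 174.6→175, 90 − 9 = 81→81) → #75af51
20%: (130 − 26 = 104→104, 194 − 38.8 = 155.2→155, 90 − 18 = 72→72) → #689b48

#75af51, #689b48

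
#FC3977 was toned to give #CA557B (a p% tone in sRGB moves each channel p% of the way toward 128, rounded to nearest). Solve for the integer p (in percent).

40%

#FC3977 is rgb(252, 57, 119); #CA557B is rgb(202, 85, 123).
On the R channel (widest range): 202 ≈ 252 + (p/100)(128 − 252), so p ≈ 100×(202 − 252)/(128 − 252) = -5000/-124 = 40.32.
p = 40 reproduces all three channels after rounding.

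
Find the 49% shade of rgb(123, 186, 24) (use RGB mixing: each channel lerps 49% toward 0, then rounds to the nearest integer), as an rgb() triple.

A 49% shade moves each channel 49% toward 0:
  R: 123 − 60.27 = 62.73 → 63
  G: 186 + 0.49×(0−186) = 186 − 91.14 = 94.86 → 95
  B: 24 + 0.49×(0−24) = 24 − 11.76 = 12.24 → 12

rgb(63, 95, 12)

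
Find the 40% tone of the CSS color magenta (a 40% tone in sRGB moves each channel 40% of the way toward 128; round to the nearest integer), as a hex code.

#cc33cc

CSS magenta is rgb(255, 0, 255).
A 40% tone moves each channel 40% toward 128:
  R: 255 − 50.8 = 204.2 → 204
  G: 0 + 0.4×(128−0) = 0 + 51.2 = 51.2 → 51
  B: 255 + 0.4×(128−255) = 255 − 50.8 = 204.2 → 204
rgb(204, 51, 204) = #cc33cc.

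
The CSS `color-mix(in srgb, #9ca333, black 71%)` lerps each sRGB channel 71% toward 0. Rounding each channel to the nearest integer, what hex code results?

#2d2f0f

#9ca333 is rgb(156, 163, 51).
Lerp each channel 71% toward 0:
  R: 156 − 110.76 = 45.24 → 45
  G: 163 + 0.71×(0−163) = 163 − 115.73 = 47.27 → 47
  B: 51 + 0.71×(0−51) = 51 − 36.21 = 14.79 → 15
rgb(45, 47, 15) = #2d2f0f.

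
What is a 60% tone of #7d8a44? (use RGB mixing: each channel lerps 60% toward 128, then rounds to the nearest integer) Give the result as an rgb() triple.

rgb(127, 132, 104)

#7d8a44 is rgb(125, 138, 68).
Lerp each channel 60% toward 128:
  R: 125 + 1.8 = 126.8 → 127
  G: 138 + 0.6×(128−138) = 138 − 6 = 132 → 132
  B: 68 + 36 = 104 → 104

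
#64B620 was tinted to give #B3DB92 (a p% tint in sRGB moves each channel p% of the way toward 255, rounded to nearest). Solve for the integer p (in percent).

#64B620 is rgb(100, 182, 32); #B3DB92 is rgb(179, 219, 146).
On the B channel (widest range): 146 ≈ 32 + (p/100)(255 − 32), so p ≈ 100×(146 − 32)/(255 − 32) = 11400/223 = 51.12.
p = 51 reproduces all three channels after rounding.

51%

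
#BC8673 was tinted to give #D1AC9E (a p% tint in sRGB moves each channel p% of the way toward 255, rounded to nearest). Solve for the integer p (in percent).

31%

#BC8673 is rgb(188, 134, 115); #D1AC9E is rgb(209, 172, 158).
On the B channel (widest range): 158 ≈ 115 + (p/100)(255 − 115), so p ≈ 100×(158 − 115)/(255 − 115) = 4300/140 = 30.71.
p = 31 reproduces all three channels after rounding.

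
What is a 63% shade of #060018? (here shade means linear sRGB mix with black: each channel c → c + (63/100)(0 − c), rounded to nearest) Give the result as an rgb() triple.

#060018 is rgb(6, 0, 24).
Per channel, c → c + 0.63(0 − c):
  R: 6 + 0.63×(0−6) = 6 − 3.78 = 2.22 → 2
  G: 0 + 0.63×(0−0) = 0 + 0 = 0 → 0
  B: 24 − 15.12 = 8.88 → 9

rgb(2, 0, 9)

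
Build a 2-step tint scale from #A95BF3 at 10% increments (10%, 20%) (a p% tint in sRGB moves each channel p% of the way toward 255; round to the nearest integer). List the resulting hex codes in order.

#B26BF4, #BA7CF5

#A95BF3 is rgb(169, 91, 243).
10%: (169 + 8.6 = 177.6→178, 91 + 16.4 = 107.4→107, 243 + 1.2 = 244.2→244) → #B26BF4
20%: (169 + 17.2 = 186.2→186, 91 + 32.8 = 123.8→124, 243 + 2.4 = 245.4→245) → #BA7CF5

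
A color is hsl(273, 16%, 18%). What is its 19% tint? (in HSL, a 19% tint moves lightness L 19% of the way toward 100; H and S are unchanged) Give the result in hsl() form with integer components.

hsl(273, 16%, 34%)

L moves 19% from 18 toward 100: 18 + 15.58 = 33.58 → 34.
H and S are unchanged.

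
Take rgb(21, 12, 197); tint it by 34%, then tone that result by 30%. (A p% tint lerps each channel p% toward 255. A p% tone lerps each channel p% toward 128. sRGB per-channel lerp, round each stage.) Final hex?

#6d69be

Per channel, c → c + 0.34(255 − c):
  R: 21 + 0.34×(255−21) = 21 + 79.56 = 100.56 → 101
  G: 12 + 82.62 = 94.62 → 95
  B: 197 + 19.72 = 216.72 → 217
After the tint: rgb(101, 95, 217) = #655fd9.
Per channel, c → c + 0.3(128 − c):
  R: 101 + 0.3×(128−101) = 101 + 8.1 = 109.1 → 109
  G: 95 + 9.9 = 104.9 → 105
  B: 217 + 0.3×(128−217) = 217 − 26.7 = 190.3 → 190
rgb(109, 105, 190) = #6d69be.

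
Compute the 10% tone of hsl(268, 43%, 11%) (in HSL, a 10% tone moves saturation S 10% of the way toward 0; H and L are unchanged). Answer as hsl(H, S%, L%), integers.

S moves 10% from 43 toward 0: 43 − 4.3 = 38.7 → 39.
H and L are unchanged.

hsl(268, 39%, 11%)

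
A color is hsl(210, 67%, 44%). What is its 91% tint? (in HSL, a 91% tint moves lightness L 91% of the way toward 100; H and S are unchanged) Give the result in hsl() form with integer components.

hsl(210, 67%, 95%)

L moves 91% from 44 toward 100: 44 + 50.96 = 94.96 → 95.
H and S are unchanged.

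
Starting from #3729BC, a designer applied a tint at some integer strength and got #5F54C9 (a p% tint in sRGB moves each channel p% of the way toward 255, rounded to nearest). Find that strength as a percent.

20%

#3729BC is rgb(55, 41, 188); #5F54C9 is rgb(95, 84, 201).
On the G channel (widest range): 84 ≈ 41 + (p/100)(255 − 41), so p ≈ 100×(84 − 41)/(255 − 41) = 4300/214 = 20.09.
p = 20 reproduces all three channels after rounding.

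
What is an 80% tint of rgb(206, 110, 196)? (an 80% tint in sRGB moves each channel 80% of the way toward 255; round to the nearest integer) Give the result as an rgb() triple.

Per channel, c → c + 0.8(255 − c):
  R: 206 + 0.8×(255−206) = 206 + 39.2 = 245.2 → 245
  G: 110 + 116 = 226 → 226
  B: 196 + 0.8×(255−196) = 196 + 47.2 = 243.2 → 243

rgb(245, 226, 243)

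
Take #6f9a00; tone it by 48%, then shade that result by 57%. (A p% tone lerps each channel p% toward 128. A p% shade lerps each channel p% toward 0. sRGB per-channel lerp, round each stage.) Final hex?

#333d1a

#6f9a00 is rgb(111, 154, 0).
A 48% tone moves each channel 48% toward 128:
  R: 111 + 8.16 = 119.16 → 119
  G: 154 + 0.48×(128−154) = 154 − 12.48 = 141.52 → 142
  B: 0 + 0.48×(128−0) = 0 + 61.44 = 61.44 → 61
After the tone: rgb(119, 142, 61) = #778e3d.
A 57% shade moves each channel 57% toward 0:
  R: 119 + 0.57×(0−119) = 119 − 67.83 = 51.17 → 51
  G: 142 + 0.57×(0−142) = 142 − 80.94 = 61.06 → 61
  B: 61 − 34.77 = 26.23 → 26
rgb(51, 61, 26) = #333d1a.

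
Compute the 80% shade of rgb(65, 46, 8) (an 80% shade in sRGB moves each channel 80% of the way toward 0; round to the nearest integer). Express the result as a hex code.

#0D0902

Lerp each channel 80% toward 0:
  R: 65 + 0.8×(0−65) = 65 − 52 = 13 → 13
  G: 46 − 36.8 = 9.2 → 9
  B: 8 + 0.8×(0−8) = 8 − 6.4 = 1.6 → 2
rgb(13, 9, 2) = #0D0902.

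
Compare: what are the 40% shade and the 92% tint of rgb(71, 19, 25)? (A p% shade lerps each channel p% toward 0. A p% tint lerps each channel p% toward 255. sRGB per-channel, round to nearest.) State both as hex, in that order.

#2B0B0F, #F0ECED

40% shade:
  R: 71 − 28.4 = 42.6 → 43
  G: 19 + 0.4×(0−19) = 19 − 7.6 = 11.4 → 11
  B: 25 − 10 = 15 → 15
  → #2B0B0F
92% tint:
  R: 71 + 0.92×(255−71) = 71 + 169.28 = 240.28 → 240
  G: 19 + 217.12 = 236.12 → 236
  B: 25 + 0.92×(255−25) = 25 + 211.6 = 236.6 → 237
  → #F0ECED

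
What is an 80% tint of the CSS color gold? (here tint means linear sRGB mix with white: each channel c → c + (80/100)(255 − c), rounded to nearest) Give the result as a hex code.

#fff7cc

CSS gold is rgb(255, 215, 0).
An 80% tint moves each channel 80% toward 255:
  R: 255 + 0.8×(255−255) = 255 + 0 = 255 → 255
  G: 215 + 0.8×(255−215) = 215 + 32 = 247 → 247
  B: 0 + 0.8×(255−0) = 0 + 204 = 204 → 204
rgb(255, 247, 204) = #fff7cc.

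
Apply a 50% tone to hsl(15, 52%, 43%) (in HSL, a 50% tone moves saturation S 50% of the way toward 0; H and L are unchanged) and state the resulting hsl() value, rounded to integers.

S moves 50% from 52 toward 0: 52 − 26 = 26 → 26.
H and L are unchanged.

hsl(15, 26%, 43%)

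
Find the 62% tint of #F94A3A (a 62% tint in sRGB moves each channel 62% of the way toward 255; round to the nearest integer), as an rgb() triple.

#F94A3A is rgb(249, 74, 58).
A 62% tint moves each channel 62% toward 255:
  R: 249 + 3.72 = 252.72 → 253
  G: 74 + 112.22 = 186.22 → 186
  B: 58 + 0.62×(255−58) = 58 + 122.14 = 180.14 → 180

rgb(253, 186, 180)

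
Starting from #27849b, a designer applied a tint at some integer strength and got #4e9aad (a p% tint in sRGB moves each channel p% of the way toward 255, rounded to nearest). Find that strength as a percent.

18%

#27849b is rgb(39, 132, 155); #4e9aad is rgb(78, 154, 173).
On the R channel (widest range): 78 ≈ 39 + (p/100)(255 − 39), so p ≈ 100×(78 − 39)/(255 − 39) = 3900/216 = 18.06.
p = 18 reproduces all three channels after rounding.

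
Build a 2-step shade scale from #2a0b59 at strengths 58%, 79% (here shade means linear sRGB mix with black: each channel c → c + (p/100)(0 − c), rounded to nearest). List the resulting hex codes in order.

#120525, #090213

#2a0b59 is rgb(42, 11, 89).
58%: (42 − 24.36 = 17.64→18, 11 − 6.38 = 4.62→5, 89 − 51.62 = 37.38→37) → #120525
79%: (42 − 33.18 = 8.82→9, 11 − 8.69 = 2.31→2, 89 − 70.31 = 18.69→19) → #090213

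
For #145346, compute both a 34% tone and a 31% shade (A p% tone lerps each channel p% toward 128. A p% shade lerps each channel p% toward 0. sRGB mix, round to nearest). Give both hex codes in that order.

#39625A, #0E3930

#145346 is rgb(20, 83, 70).
34% tone:
  R: 20 + 0.34×(128−20) = 20 + 36.72 = 56.72 → 57
  G: 83 + 15.3 = 98.3 → 98
  B: 70 + 19.72 = 89.72 → 90
  → #39625A
31% shade:
  R: 20 + 0.31×(0−20) = 20 − 6.2 = 13.8 → 14
  G: 83 + 0.31×(0−83) = 83 − 25.73 = 57.27 → 57
  B: 70 + 0.31×(0−70) = 70 − 21.7 = 48.3 → 48
  → #0E3930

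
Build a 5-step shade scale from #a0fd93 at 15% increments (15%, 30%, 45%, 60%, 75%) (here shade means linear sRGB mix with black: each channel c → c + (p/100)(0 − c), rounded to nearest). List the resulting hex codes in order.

#88d77d, #70b167, #588b51, #40653b, #283f25

#a0fd93 is rgb(160, 253, 147).
15%: (160 − 24 = 136→136, 253 − 37.95 = 215.05→215, 147 − 22.05 = 124.95→125) → #88d77d
30%: (160 − 48 = 112→112, 253 − 75.9 = 177.1→177, 147 − 44.1 = 102.9→103) → #70b167
45%: (160 − 72 = 88→88, 253 − 113.85 = 139.15→139, 147 − 66.15 = 80.85→81) → #588b51
60%: (160 − 96 = 64→64, 253 − 151.8 = 101.2→101, 147 − 88.2 = 58.8→59) → #40653b
75%: (160 − 120 = 40→40, 253 − 189.75 = 63.25→63, 147 − 110.25 = 36.75→37) → #283f25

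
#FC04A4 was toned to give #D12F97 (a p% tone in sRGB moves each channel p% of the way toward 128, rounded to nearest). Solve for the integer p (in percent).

#FC04A4 is rgb(252, 4, 164); #D12F97 is rgb(209, 47, 151).
On the R channel (widest range): 209 ≈ 252 + (p/100)(128 − 252), so p ≈ 100×(209 − 252)/(128 − 252) = -4300/-124 = 34.68.
p = 35 reproduces all three channels after rounding.

35%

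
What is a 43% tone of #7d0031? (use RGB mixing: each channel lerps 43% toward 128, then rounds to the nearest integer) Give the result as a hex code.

#7d0031 is rgb(125, 0, 49).
Per channel, c → c + 0.43(128 − c):
  R: 125 + 0.43×(128−125) = 125 + 1.29 = 126.29 → 126
  G: 0 + 55.04 = 55.04 → 55
  B: 49 + 33.97 = 82.97 → 83
rgb(126, 55, 83) = #7e3753.

#7e3753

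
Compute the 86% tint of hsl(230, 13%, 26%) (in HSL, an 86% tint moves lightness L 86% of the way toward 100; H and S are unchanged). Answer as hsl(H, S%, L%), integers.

hsl(230, 13%, 90%)

L moves 86% from 26 toward 100: 26 + 63.64 = 89.64 → 90.
H and S are unchanged.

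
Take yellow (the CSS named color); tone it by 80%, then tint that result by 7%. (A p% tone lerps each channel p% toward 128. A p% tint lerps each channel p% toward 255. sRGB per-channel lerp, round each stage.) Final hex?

#A0A071

CSS yellow is rgb(255, 255, 0).
Lerp each channel 80% toward 128:
  R: 255 − 101.6 = 153.4 → 153
  G: 255 + 0.8×(128−255) = 255 − 101.6 = 153.4 → 153
  B: 0 + 102.4 = 102.4 → 102
After the tone: rgb(153, 153, 102) = #999966.
A 7% tint moves each channel 7% toward 255:
  R: 153 + 0.07×(255−153) = 153 + 7.14 = 160.14 → 160
  G: 153 + 0.07×(255−153) = 153 + 7.14 = 160.14 → 160
  B: 102 + 10.71 = 112.71 → 113
rgb(160, 160, 113) = #A0A071.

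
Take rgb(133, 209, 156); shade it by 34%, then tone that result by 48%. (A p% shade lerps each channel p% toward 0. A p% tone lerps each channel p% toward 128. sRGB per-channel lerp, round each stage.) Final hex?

Per channel, c → c + 0.34(0 − c):
  R: 133 + 0.34×(0−133) = 133 − 45.22 = 87.78 → 88
  G: 209 − 71.06 = 137.94 → 138
  B: 156 + 0.34×(0−156) = 156 − 53.04 = 102.96 → 103
After the shade: rgb(88, 138, 103) = #588A67.
A 48% tone moves each channel 48% toward 128:
  R: 88 + 0.48×(128−88) = 88 + 19.2 = 107.2 → 107
  G: 138 − 4.8 = 133.2 → 133
  B: 103 + 0.48×(128−103) = 103 + 12 = 115 → 115
rgb(107, 133, 115) = #6B8573.

#6B8573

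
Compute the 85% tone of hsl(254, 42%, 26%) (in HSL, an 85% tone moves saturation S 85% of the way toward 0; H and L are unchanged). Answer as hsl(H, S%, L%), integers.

hsl(254, 6%, 26%)

S moves 85% from 42 toward 0: 42 − 35.7 = 6.3 → 6.
H and L are unchanged.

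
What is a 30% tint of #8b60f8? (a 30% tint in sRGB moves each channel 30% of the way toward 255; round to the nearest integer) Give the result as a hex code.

#ae90fa

#8b60f8 is rgb(139, 96, 248).
A 30% tint moves each channel 30% toward 255:
  R: 139 + 34.8 = 173.8 → 174
  G: 96 + 0.3×(255−96) = 96 + 47.7 = 143.7 → 144
  B: 248 + 2.1 = 250.1 → 250
rgb(174, 144, 250) = #ae90fa.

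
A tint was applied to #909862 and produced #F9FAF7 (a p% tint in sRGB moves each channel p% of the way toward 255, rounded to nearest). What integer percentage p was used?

#909862 is rgb(144, 152, 98); #F9FAF7 is rgb(249, 250, 247).
On the B channel (widest range): 247 ≈ 98 + (p/100)(255 − 98), so p ≈ 100×(247 − 98)/(255 − 98) = 14900/157 = 94.90.
p = 95 reproduces all three channels after rounding.

95%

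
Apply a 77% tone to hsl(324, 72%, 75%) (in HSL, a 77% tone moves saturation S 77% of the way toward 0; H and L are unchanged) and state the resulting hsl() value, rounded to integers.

S moves 77% from 72 toward 0: 72 − 55.44 = 16.56 → 17.
H and L are unchanged.

hsl(324, 17%, 75%)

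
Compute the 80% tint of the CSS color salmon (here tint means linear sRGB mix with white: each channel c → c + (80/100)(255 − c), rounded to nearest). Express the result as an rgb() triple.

CSS salmon is rgb(250, 128, 114).
Per channel, c → c + 0.8(255 − c):
  R: 250 + 4 = 254 → 254
  G: 128 + 0.8×(255−128) = 128 + 101.6 = 229.6 → 230
  B: 114 + 112.8 = 226.8 → 227

rgb(254, 230, 227)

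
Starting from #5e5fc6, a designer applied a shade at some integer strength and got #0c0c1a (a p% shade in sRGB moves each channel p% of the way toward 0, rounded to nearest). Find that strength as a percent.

#5e5fc6 is rgb(94, 95, 198); #0c0c1a is rgb(12, 12, 26).
On the B channel (widest range): 26 ≈ 198 + (p/100)(0 − 198), so p ≈ 100×(26 − 198)/(0 − 198) = -17200/-198 = 86.87.
p = 87 reproduces all three channels after rounding.

87%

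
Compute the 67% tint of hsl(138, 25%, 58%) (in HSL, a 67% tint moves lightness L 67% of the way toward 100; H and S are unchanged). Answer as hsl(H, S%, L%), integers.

L moves 67% from 58 toward 100: 58 + 28.14 = 86.14 → 86.
H and S are unchanged.

hsl(138, 25%, 86%)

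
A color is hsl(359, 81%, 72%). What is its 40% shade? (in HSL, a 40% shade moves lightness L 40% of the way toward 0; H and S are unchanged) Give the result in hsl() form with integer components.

L moves 40% from 72 toward 0: 72 − 28.8 = 43.2 → 43.
H and S are unchanged.

hsl(359, 81%, 43%)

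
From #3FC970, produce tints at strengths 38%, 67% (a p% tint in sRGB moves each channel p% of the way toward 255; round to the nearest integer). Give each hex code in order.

#3FC970 is rgb(63, 201, 112).
38%: (63 + 72.96 = 135.96→136, 201 + 20.52 = 221.52→222, 112 + 54.34 = 166.34→166) → #88DEA6
67%: (63 + 128.64 = 191.64→192, 201 + 36.18 = 237.18→237, 112 + 95.81 = 207.81→208) → #C0EDD0

#88DEA6, #C0EDD0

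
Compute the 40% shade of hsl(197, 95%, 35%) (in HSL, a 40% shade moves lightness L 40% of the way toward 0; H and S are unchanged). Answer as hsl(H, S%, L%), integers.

L moves 40% from 35 toward 0: 35 − 14 = 21 → 21.
H and S are unchanged.

hsl(197, 95%, 21%)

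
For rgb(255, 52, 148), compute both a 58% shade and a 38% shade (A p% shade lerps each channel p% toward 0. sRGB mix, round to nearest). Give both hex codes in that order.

#6b163e, #9e205c

58% shade:
  R: 255 + 0.58×(0−255) = 255 − 147.9 = 107.1 → 107
  G: 52 + 0.58×(0−52) = 52 − 30.16 = 21.84 → 22
  B: 148 + 0.58×(0−148) = 148 − 85.84 = 62.16 → 62
  → #6b163e
38% shade:
  R: 255 − 96.9 = 158.1 → 158
  G: 52 − 19.76 = 32.24 → 32
  B: 148 − 56.24 = 91.76 → 92
  → #9e205c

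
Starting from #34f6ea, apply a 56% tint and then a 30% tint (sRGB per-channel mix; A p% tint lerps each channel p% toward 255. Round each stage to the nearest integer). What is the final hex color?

#c1fcf9

#34f6ea is rgb(52, 246, 234).
Lerp each channel 56% toward 255:
  R: 52 + 113.68 = 165.68 → 166
  G: 246 + 5.04 = 251.04 → 251
  B: 234 + 11.76 = 245.76 → 246
After the tint: rgb(166, 251, 246) = #a6fbf6.
A 30% tint moves each channel 30% toward 255:
  R: 166 + 0.3×(255−166) = 166 + 26.7 = 192.7 → 193
  G: 251 + 1.2 = 252.2 → 252
  B: 246 + 2.7 = 248.7 → 249
rgb(193, 252, 249) = #c1fcf9.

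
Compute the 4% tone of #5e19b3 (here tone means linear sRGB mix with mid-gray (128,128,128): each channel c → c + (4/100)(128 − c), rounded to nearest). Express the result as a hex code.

#5e19b3 is rgb(94, 25, 179).
Per channel, c → c + 0.04(128 − c):
  R: 94 + 0.04×(128−94) = 94 + 1.36 = 95.36 → 95
  G: 25 + 0.04×(128−25) = 25 + 4.12 = 29.12 → 29
  B: 179 + 0.04×(128−179) = 179 − 2.04 = 176.96 → 177
rgb(95, 29, 177) = #5f1db1.

#5f1db1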